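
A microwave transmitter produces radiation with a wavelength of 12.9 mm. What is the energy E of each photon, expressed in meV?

(h = 6.62607015e-34 J·s, c = 2.99792458e8 m/s, 1 eV = 1.602176634e-19 J.)
In SI units: λ = 12.9 mm = 0.0129 m.
Apply E = hc/λ: E = 1.540e-23 J.
Converting to meV: E = 0.09611 meV ≈ 0.0961 meV.

0.0961 meV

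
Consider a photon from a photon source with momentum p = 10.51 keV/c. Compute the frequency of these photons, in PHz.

(h = 6.62607015e-34 J·s, c = 2.99792458e8 m/s, 1 eV = 1.602176634e-19 J.)
In SI units: p = 10.51 keV/c = 5.6168e-24 kg·m/s.
Since f = pc/h for a photon, f = 2.541e18 Hz.
Converting to PHz: f = 2541 PHz ≈ 2540 PHz.

2540 PHz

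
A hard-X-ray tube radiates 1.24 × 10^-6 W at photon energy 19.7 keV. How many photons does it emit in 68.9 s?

2.71 × 10^10 photons

Total energy: E_total = P·t = 1.24 × 10^-6 × 68.9 = 8.544 × 10^-5 J.
Per-photon energy: E = 3.156 × 10^-15 J.
N = E_total / E_photon = 2.71 × 10^10.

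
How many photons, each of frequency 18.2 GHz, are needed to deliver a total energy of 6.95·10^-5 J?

Per-photon energy: E = 1.206·10^-23 J (from frequency = 18.2 GHz).
N = E_total / E_photon = 6.95·10^-5 J / 1.206·10^-23 J = 5.76·10^18.

5.76·10^18 photons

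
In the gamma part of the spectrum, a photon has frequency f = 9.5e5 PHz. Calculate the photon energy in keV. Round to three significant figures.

Convert to SI: f = 9.5e5 PHz = 9.5e20 Hz.
Since E = hf for a photon, E = 6.295e-13 J.
Converting to keV: E = 3929 keV ≈ 3930 keV.

3930 keV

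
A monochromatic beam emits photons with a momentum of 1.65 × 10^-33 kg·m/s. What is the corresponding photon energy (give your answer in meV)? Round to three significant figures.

Use c = 2.99792458 × 10^8 m/s, 1 eV = 1.602176634 × 10^-19 J.
For a photon E = pc, so E = 4.947 × 10^-25 J.
Converting to meV: E = 0.003087 meV ≈ 3.09 × 10^-3 meV.

3.09 × 10^-3 meV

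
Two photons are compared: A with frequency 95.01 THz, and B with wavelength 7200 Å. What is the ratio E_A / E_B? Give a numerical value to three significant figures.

0.228

E_A = 6.295 × 10^-20 J (from frequency = 95.01 THz, via E = hf).
E_B = 2.759 × 10^-19 J (from wavelength = 7200 Å, via E = hc/λ).
Ratio = 6.295 × 10^-20 / 2.759 × 10^-19 = 0.228.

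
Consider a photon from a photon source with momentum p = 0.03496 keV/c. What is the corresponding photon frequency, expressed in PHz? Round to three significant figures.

8.45 PHz

(h = 6.62607015 × 10^-34 J·s, c = 2.99792458 × 10^8 m/s, 1 eV = 1.602176634 × 10^-19 J.)
Convert to SI: p = 0.03496 keV/c = 1.8684 × 10^-26 kg·m/s.
Apply f = pc/h: f = 8.453 × 10^15 Hz.
Converting to PHz: f = 8.453 PHz ≈ 8.45 PHz.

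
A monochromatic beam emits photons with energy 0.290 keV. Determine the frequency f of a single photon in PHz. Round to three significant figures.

In SI units: E = 0.290 keV = 4.6463e-17 J.
The photon relation is f = E/h, giving f = 7.012e16 Hz.
Converting to PHz: f = 70.12 PHz ≈ 70.1 PHz.

70.1 PHz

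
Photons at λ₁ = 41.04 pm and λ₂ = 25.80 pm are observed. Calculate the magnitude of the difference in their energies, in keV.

Using E = hc/λ: E₁ = 4.8403e-15 J, E₂ = 7.6994e-15 J.
|ΔE| = |4.8403e-15 − 7.6994e-15| = 2.86e-15 J = 17.8 keV.

17.8 keV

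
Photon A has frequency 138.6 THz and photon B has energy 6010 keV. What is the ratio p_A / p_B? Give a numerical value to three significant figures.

9.54 × 10^-8

p_A = 3.063 × 10^-28 kg·m/s (from frequency = 138.6 THz, via p = hf/c).
p_B = 3.212 × 10^-21 kg·m/s (from energy = 6010 keV, via p = E/c).
Ratio = 3.063 × 10^-28 / 3.212 × 10^-21 = 9.54 × 10^-8.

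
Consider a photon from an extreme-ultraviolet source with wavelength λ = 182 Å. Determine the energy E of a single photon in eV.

First convert: λ = 182 Å = 1.82 × 10^-8 m.
The photon relation is E = hc/λ, giving E = 1.091 × 10^-17 J.
Converting to eV: E = 68.12 eV ≈ 68.1 eV.

68.1 eV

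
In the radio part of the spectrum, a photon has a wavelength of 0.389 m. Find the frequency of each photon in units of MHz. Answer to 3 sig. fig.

771 MHz

(c = 2.99792458e8 m/s.)
Apply f = c/λ: f = 7.707e8 Hz.
Converting to MHz: f = 770.7 MHz ≈ 771 MHz.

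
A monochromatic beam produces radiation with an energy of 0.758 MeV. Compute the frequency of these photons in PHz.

1.83e5 PHz

Convert to SI: E = 0.758 MeV = 1.2144e-13 J.
Since f = E/h for a photon, f = 1.833e20 Hz.
Converting to PHz: f = 183300 PHz ≈ 1.83e5 PHz.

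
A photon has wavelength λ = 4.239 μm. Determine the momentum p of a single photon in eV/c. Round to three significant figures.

(h = 6.62607015e-34 J·s, c = 2.99792458e8 m/s, 1 eV = 1.602176634e-19 J.)
Convert to SI: λ = 4.239 μm = 4.239e-6 m.
The photon relation is p = h/λ, giving p = 1.563e-28 kg·m/s.
Converting to eV/c: p = 0.2925 eV/c ≈ 0.292 eV/c.

0.292 eV/c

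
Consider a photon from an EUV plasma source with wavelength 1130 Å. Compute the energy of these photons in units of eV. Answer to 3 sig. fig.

11.0 eV

First convert: λ = 1130 Å = 1.13e-7 m.
The photon relation is E = hc/λ, giving E = 1.758e-18 J.
Converting to eV: E = 10.97 eV ≈ 11.0 eV.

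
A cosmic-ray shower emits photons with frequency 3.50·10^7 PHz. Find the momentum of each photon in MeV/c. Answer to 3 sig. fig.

145 MeV/c

(h = 6.62607015·10^-34 J·s, c = 2.99792458·10^8 m/s, 1 eV = 1.602176634·10^-19 J.)
In SI units: f = 3.50·10^7 PHz = 3.50·10^22 Hz.
Since p = hf/c for a photon, p = 7.736·10^-20 kg·m/s.
Converting to MeV/c: p = 144.7 MeV/c ≈ 145 MeV/c.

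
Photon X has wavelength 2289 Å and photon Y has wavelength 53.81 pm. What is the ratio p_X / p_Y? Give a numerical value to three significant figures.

p_X = 2.895e-27 kg·m/s (from wavelength = 2289 Å, via p = h/λ).
p_Y = 1.231e-23 kg·m/s (from wavelength = 53.81 pm, via p = h/λ).
Ratio = 2.895e-27 / 1.231e-23 = 2.35e-4.

2.35e-4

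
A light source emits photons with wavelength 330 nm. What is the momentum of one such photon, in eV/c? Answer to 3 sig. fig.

3.76 eV/c

In SI units: λ = 330 nm = 3.3e-7 m.
For a photon p = h/λ, so p = 2.008e-27 kg·m/s.
Converting to eV/c: p = 3.757 eV/c ≈ 3.76 eV/c.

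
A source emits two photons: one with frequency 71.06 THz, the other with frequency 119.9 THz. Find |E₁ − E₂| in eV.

Using E = hf: E₁ = 4.7085e-20 J, E₂ = 7.9447e-20 J.
|ΔE| = |4.7085e-20 − 7.9447e-20| = 3.24e-20 J = 0.202 eV.

0.202 eV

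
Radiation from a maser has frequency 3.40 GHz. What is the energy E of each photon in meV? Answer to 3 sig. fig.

Take h = 6.62607015e-34 J·s, 1 eV = 1.602176634e-19 J.
In SI units: f = 3.40 GHz = 3.40e9 Hz.
Apply E = hf: E = 2.253e-24 J.
Converting to meV: E = 0.01406 meV ≈ 0.0141 meV.

0.0141 meV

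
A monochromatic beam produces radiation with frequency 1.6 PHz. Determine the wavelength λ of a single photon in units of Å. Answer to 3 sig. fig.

In SI units: f = 1.6 PHz = 1.6 × 10^15 Hz.
The photon relation is λ = c/f, giving λ = 1.874 × 10^-7 m.
Converting to Å: λ = 1874 Å ≈ 1870 Å.

1870 Å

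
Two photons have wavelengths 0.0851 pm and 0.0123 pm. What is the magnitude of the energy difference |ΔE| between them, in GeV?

0.0862 GeV

Using E = hc/λ: E₁ = 2.334e-12 J, E₂ = 1.615e-11 J.
|ΔE| = |2.334e-12 − 1.615e-11| = 1.38e-11 J = 0.0862 GeV.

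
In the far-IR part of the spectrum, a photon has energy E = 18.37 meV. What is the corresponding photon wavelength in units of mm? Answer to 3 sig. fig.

0.0675 mm

Take h = 6.62607015 × 10^-34 J·s, c = 2.99792458 × 10^8 m/s, 1 eV = 1.602176634 × 10^-19 J.
Convert to SI: E = 18.37 meV = 2.9432 × 10^-21 J.
For a photon λ = hc/E, so λ = 6.749 × 10^-5 m.
Converting to mm: λ = 0.06749 mm ≈ 0.0675 mm.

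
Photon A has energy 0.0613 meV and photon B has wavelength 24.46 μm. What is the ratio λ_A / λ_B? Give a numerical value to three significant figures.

λ_A = 0.02023 m (from energy = 0.0613 meV, via λ = hc/E).
λ_B = 2.446·10^-5 m (from wavelength = 24.46 μm, via λ given directly).
Ratio = 0.02023 / 2.446·10^-5 = 827.

827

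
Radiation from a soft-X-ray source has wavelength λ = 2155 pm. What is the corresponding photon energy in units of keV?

0.575 keV

Convert to SI: λ = 2155 pm = 2.155e-9 m.
Apply E = hc/λ: E = 9.218e-17 J.
Converting to keV: E = 0.5753 keV ≈ 0.575 keV.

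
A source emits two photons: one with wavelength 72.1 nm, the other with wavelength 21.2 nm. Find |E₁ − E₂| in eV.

41.3 eV

Using E = hc/λ: E₁ = 2.755e-18 J, E₂ = 9.370e-18 J.
|ΔE| = |2.755e-18 − 9.370e-18| = 6.61e-18 J = 41.3 eV.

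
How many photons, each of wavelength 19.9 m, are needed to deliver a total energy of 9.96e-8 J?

Per-photon energy: E = 9.982e-27 J (from wavelength = 19.9 m).
N = E_total / E_photon = 9.96e-8 J / 9.982e-27 J = 9.98e18.

9.98e18 photons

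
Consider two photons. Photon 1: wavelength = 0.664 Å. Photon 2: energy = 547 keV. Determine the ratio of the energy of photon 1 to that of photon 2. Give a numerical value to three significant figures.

0.0341

E_1 = 2.992 × 10^-15 J (from wavelength = 0.664 Å, via E = hc/λ).
E_2 = 8.764 × 10^-14 J (from energy = 547 keV, via E given directly).
Ratio = 2.992 × 10^-15 / 8.764 × 10^-14 = 0.0341.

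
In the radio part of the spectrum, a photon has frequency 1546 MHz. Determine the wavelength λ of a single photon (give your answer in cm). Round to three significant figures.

19.4 cm

Take c = 2.99792458e8 m/s.
In SI units: f = 1546 MHz = 1.546e9 Hz.
Apply λ = c/f: λ = 0.1939 m.
Converting to cm: λ = 19.39 cm ≈ 19.4 cm.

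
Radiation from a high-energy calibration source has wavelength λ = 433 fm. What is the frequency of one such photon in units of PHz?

Use c = 2.99792458·10^8 m/s.
First convert: λ = 433 fm = 4.33·10^-13 m.
The photon relation is f = c/λ, giving f = 6.924·10^20 Hz.
Converting to PHz: f = 692400 PHz ≈ 6.92·10^5 PHz.

6.92·10^5 PHz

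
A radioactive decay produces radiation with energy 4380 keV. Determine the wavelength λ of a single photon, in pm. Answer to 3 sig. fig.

Take h = 6.62607015e-34 J·s, c = 2.99792458e8 m/s, 1 eV = 1.602176634e-19 J.
First convert: E = 4380 keV = 7.0175e-13 J.
Since λ = hc/E for a photon, λ = 2.831e-13 m.
Converting to pm: λ = 0.2831 pm ≈ 0.283 pm.

0.283 pm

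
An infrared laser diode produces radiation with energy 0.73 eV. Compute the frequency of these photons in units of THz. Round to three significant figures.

177 THz

In SI units: E = 0.73 eV = 1.1696e-19 J.
For a photon f = E/h, so f = 1.765e14 Hz.
Converting to THz: f = 176.5 THz ≈ 177 THz.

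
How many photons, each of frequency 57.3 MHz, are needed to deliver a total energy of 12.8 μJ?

3.37e20 photons

Per-photon energy: E = 3.797e-26 J (from frequency = 57.3 MHz).
N = E_total / E_photon = 1.28e-5 J / 3.797e-26 J = 3.37e20.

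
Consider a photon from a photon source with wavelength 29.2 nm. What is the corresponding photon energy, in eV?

42.5 eV

Take h = 6.62607015 × 10^-34 J·s, c = 2.99792458 × 10^8 m/s, 1 eV = 1.602176634 × 10^-19 J.
In SI units: λ = 29.2 nm = 2.92 × 10^-8 m.
For a photon E = hc/λ, so E = 6.803 × 10^-18 J.
Converting to eV: E = 42.46 eV ≈ 42.5 eV.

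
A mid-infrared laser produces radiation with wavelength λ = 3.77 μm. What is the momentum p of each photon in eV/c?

(h = 6.62607015 × 10^-34 J·s, c = 2.99792458 × 10^8 m/s, 1 eV = 1.602176634 × 10^-19 J.)
In SI units: λ = 3.77 μm = 3.77 × 10^-6 m.
For a photon p = h/λ, so p = 1.758 × 10^-28 kg·m/s.
Converting to eV/c: p = 0.3289 eV/c ≈ 0.329 eV/c.

0.329 eV/c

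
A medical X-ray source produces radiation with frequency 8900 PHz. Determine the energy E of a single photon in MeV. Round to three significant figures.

First convert: f = 8900 PHz = 8.9e18 Hz.
Apply E = hf: E = 5.897e-15 J.
Converting to MeV: E = 0.03681 MeV ≈ 0.0368 MeV.

0.0368 MeV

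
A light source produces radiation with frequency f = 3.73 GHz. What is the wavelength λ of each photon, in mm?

First convert: f = 3.73 GHz = 3.73e9 Hz.
Apply λ = c/f: λ = 0.08037 m.
Converting to mm: λ = 80.37 mm ≈ 80.4 mm.

80.4 mm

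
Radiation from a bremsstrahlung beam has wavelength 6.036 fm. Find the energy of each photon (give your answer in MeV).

205 MeV

First convert: λ = 6.036 fm = 6.036e-15 m.
The photon relation is E = hc/λ, giving E = 3.291e-11 J.
Converting to MeV: E = 205.4 MeV ≈ 205 MeV.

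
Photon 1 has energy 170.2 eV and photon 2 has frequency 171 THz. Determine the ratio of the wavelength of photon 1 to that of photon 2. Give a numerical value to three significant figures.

4.16 × 10^-3

λ_1 = 7.285 × 10^-9 m (from energy = 170.2 eV, via λ = hc/E).
λ_2 = 1.753 × 10^-6 m (from frequency = 171 THz, via λ = c/f).
Ratio = 7.285 × 10^-9 / 1.753 × 10^-6 = 4.16 × 10^-3.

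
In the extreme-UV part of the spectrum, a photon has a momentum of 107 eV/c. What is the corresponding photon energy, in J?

1.71·10^-17 J

(c = 2.99792458·10^8 m/s, 1 eV = 1.602176634·10^-19 J.)
Convert to SI: p = 107 eV/c = 5.7184·10^-26 kg·m/s.
Apply E = pc: E = 1.714·10^-17 J.
So E ≈ 1.71·10^-17 J.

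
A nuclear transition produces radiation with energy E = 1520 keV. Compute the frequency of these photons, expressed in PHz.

Use h = 6.62607015e-34 J·s, 1 eV = 1.602176634e-19 J.
Convert to SI: E = 1520 keV = 2.4353e-13 J.
For a photon f = E/h, so f = 3.675e20 Hz.
Converting to PHz: f = 367500 PHz ≈ 3.68e5 PHz.

3.68e5 PHz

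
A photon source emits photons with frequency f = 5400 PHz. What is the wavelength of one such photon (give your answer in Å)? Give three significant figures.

Convert to SI: f = 5400 PHz = 5.4·10^18 Hz.
Since λ = c/f for a photon, λ = 5.552·10^-11 m.
Converting to Å: λ = 0.5552 Å ≈ 0.555 Å.

0.555 Å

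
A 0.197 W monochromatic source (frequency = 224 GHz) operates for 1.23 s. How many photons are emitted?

1.63e21 photons

Total energy: E_total = P·t = 0.197 × 1.23 = 0.2423 J.
Per-photon energy: E = 1.484e-22 J.
N = E_total / E_photon = 1.63e21.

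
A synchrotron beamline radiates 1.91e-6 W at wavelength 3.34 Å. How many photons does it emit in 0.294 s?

Total energy: E_total = P·t = 1.91e-6 × 0.294 = 5.615e-7 J.
Per-photon energy: E = 5.947e-16 J.
N = E_total / E_photon = 9.44e8.

9.44e8 photons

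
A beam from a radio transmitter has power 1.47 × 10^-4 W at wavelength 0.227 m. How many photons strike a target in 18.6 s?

3.12 × 10^21 photons

Total energy: E_total = P·t = 1.47 × 10^-4 × 18.6 = 0.002734 J.
Per-photon energy: E = 8.751 × 10^-25 J.
N = E_total / E_photon = 3.12 × 10^21.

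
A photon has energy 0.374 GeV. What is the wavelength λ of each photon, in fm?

Convert to SI: E = 0.374 GeV = 5.9921e-11 J.
For a photon λ = hc/E, so λ = 3.315e-15 m.
Converting to fm: λ = 3.315 fm ≈ 3.32 fm.

3.32 fm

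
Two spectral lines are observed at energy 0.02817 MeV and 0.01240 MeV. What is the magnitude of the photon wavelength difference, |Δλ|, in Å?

Using λ = hc/E: λ₁ = 4.4013 × 10^-11 m, λ₂ = 9.9987 × 10^-11 m.
|Δλ| = |4.4013 × 10^-11 − 9.9987 × 10^-11| = 5.60 × 10^-11 m = 0.560 Å.

0.560 Å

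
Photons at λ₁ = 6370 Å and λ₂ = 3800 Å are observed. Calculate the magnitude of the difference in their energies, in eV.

Using E = hc/λ: E₁ = 3.1184e-19 J, E₂ = 5.2275e-19 J.
|ΔE| = |3.1184e-19 − 5.2275e-19| = 2.11e-19 J = 1.32 eV.

1.32 eV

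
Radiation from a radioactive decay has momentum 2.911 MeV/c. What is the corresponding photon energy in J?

(c = 2.99792458e8 m/s, 1 eV = 1.602176634e-19 J.)
In SI units: p = 2.911 MeV/c = 1.5557e-21 kg·m/s.
Apply E = pc: E = 4.664e-13 J.
So E ≈ 4.66e-13 J.

4.66e-13 J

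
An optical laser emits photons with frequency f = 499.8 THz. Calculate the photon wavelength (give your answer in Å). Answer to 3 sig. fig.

Take c = 2.99792458 × 10^8 m/s.
In SI units: f = 499.8 THz = 4.998 × 10^14 Hz.
Since λ = c/f for a photon, λ = 5.998 × 10^-7 m.
Converting to Å: λ = 5998 Å ≈ 6000 Å.

6000 Å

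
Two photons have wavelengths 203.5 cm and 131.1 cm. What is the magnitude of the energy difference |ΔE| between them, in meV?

3.36e-4 meV

Using E = hc/λ: E₁ = 9.7614e-26 J, E₂ = 1.5152e-25 J.
|ΔE| = |9.7614e-26 − 1.5152e-25| = 5.39e-26 J = 3.36e-4 meV.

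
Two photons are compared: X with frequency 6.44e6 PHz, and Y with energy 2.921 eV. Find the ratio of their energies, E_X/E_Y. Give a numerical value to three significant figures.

9.12e6

E_X = 4.267e-12 J (from frequency = 6.44e6 PHz, via E = hf).
E_Y = 4.680e-19 J (from energy = 2.921 eV, via E given directly).
Ratio = 4.267e-12 / 4.680e-19 = 9.12e6.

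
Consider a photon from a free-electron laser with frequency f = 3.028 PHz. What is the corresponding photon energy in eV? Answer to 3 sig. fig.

Take h = 6.62607015e-34 J·s, 1 eV = 1.602176634e-19 J.
In SI units: f = 3.028 PHz = 3.028e15 Hz.
Apply E = hf: E = 2.006e-18 J.
Converting to eV: E = 12.52 eV ≈ 12.5 eV.

12.5 eV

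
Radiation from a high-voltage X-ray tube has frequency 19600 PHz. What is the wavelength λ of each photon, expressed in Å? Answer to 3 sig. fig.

0.153 Å

Use c = 2.99792458 × 10^8 m/s.
Convert to SI: f = 19600 PHz = 1.960 × 10^19 Hz.
Since λ = c/f for a photon, λ = 1.530 × 10^-11 m.
Converting to Å: λ = 0.1530 Å ≈ 0.153 Å.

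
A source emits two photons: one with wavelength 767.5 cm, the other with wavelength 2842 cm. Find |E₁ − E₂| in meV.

1.18 × 10^-4 meV

Using E = hc/λ: E₁ = 2.5882 × 10^-26 J, E₂ = 6.9896 × 10^-27 J.
|ΔE| = |2.5882 × 10^-26 − 6.9896 × 10^-27| = 1.89 × 10^-26 J = 1.18 × 10^-4 meV.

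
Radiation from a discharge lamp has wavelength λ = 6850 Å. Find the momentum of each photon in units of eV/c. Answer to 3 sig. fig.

Take h = 6.62607015 × 10^-34 J·s, c = 2.99792458 × 10^8 m/s, 1 eV = 1.602176634 × 10^-19 J.
In SI units: λ = 6850 Å = 6.85 × 10^-7 m.
For a photon p = h/λ, so p = 9.673 × 10^-28 kg·m/s.
Converting to eV/c: p = 1.810 eV/c ≈ 1.81 eV/c.

1.81 eV/c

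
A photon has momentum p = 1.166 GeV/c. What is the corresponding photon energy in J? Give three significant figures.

(c = 2.99792458e8 m/s, 1 eV = 1.602176634e-19 J.)
First convert: p = 1.166 GeV/c = 6.2314e-19 kg·m/s.
Since E = pc for a photon, E = 1.868e-10 J.
So E ≈ 1.87e-10 J.

1.87e-10 J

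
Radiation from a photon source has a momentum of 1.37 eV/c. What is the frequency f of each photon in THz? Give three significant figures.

First convert: p = 1.37 eV/c = 7.3217·10^-28 kg·m/s.
The photon relation is f = pc/h, giving f = 3.313·10^14 Hz.
Converting to THz: f = 331.3 THz ≈ 331 THz.

331 THz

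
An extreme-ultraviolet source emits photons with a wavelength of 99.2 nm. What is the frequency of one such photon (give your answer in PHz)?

Convert to SI: λ = 99.2 nm = 9.92 × 10^-8 m.
Apply f = c/λ: f = 3.022 × 10^15 Hz.
Converting to PHz: f = 3.022 PHz ≈ 3.02 PHz.

3.02 PHz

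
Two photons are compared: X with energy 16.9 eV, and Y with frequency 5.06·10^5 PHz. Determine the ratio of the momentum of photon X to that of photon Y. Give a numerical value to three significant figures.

8.08·10^-6

p_X = 9.032·10^-27 kg·m/s (from energy = 16.9 eV, via p = E/c).
p_Y = 1.118·10^-21 kg·m/s (from frequency = 5.06·10^5 PHz, via p = hf/c).
Ratio = 9.032·10^-27 / 1.118·10^-21 = 8.08·10^-6.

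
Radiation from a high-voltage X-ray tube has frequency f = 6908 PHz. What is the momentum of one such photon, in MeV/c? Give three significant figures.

0.0286 MeV/c

First convert: f = 6908 PHz = 6.908 × 10^18 Hz.
Apply p = hf/c: p = 1.527 × 10^-23 kg·m/s.
Converting to MeV/c: p = 0.02857 MeV/c ≈ 0.0286 MeV/c.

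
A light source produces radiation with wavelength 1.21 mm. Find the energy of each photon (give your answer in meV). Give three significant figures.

1.02 meV

Take h = 6.62607015 × 10^-34 J·s, c = 2.99792458 × 10^8 m/s, 1 eV = 1.602176634 × 10^-19 J.
Convert to SI: λ = 1.21 mm = 0.00121 m.
For a photon E = hc/λ, so E = 1.642 × 10^-22 J.
Converting to meV: E = 1.025 meV ≈ 1.02 meV.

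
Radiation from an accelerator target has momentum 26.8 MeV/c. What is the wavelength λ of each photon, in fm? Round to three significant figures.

(h = 6.62607015e-34 J·s, c = 2.99792458e8 m/s, 1 eV = 1.602176634e-19 J.)
Convert to SI: p = 26.8 MeV/c = 1.4323e-20 kg·m/s.
For a photon λ = h/p, so λ = 4.626e-14 m.
Converting to fm: λ = 46.26 fm ≈ 46.3 fm.

46.3 fm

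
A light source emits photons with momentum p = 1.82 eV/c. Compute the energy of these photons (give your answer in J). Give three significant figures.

2.92 × 10^-19 J

(c = 2.99792458 × 10^8 m/s, 1 eV = 1.602176634 × 10^-19 J.)
In SI units: p = 1.82 eV/c = 9.7266 × 10^-28 kg·m/s.
Since E = pc for a photon, E = 2.916 × 10^-19 J.
So E ≈ 2.92 × 10^-19 J.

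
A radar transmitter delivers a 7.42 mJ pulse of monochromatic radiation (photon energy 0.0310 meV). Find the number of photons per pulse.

1.49e21 photons

Per-photon energy: E = 4.967e-24 J (from energy = 0.0310 meV).
N = E_total / E_photon = 0.00742 J / 4.967e-24 J = 1.49e21.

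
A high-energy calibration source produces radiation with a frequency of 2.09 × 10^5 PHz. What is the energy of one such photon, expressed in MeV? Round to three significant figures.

Convert to SI: f = 2.09 × 10^5 PHz = 2.09 × 10^20 Hz.
For a photon E = hf, so E = 1.385 × 10^-13 J.
Converting to MeV: E = 0.8644 MeV ≈ 0.864 MeV.

0.864 MeV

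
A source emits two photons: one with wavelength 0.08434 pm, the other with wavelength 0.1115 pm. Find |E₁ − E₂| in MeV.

Using E = hc/λ: E₁ = 2.3553 × 10^-12 J, E₂ = 1.7816 × 10^-12 J.
|ΔE| = |2.3553 × 10^-12 − 1.7816 × 10^-12| = 5.74 × 10^-13 J = 3.58 MeV.

3.58 MeV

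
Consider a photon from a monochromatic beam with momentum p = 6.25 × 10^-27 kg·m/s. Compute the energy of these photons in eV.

11.7 eV

Since E = pc for a photon, E = 1.874 × 10^-18 J.
Converting to eV: E = 11.69 eV ≈ 11.7 eV.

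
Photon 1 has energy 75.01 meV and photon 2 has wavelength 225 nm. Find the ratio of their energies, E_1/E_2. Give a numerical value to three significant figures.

0.0136

E_1 = 1.202e-20 J (from energy = 75.01 meV, via E given directly).
E_2 = 8.829e-19 J (from wavelength = 225 nm, via E = hc/λ).
Ratio = 1.202e-20 / 8.829e-19 = 0.0136.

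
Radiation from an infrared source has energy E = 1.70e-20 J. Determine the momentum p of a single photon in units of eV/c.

Since p = E/c for a photon, p = 5.671e-29 kg·m/s.
Converting to eV/c: p = 0.1061 eV/c ≈ 0.106 eV/c.

0.106 eV/c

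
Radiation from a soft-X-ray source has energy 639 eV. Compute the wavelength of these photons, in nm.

Use h = 6.62607015·10^-34 J·s, c = 2.99792458·10^8 m/s, 1 eV = 1.602176634·10^-19 J.
First convert: E = 639 eV = 1.0238·10^-16 J.
Apply λ = hc/E: λ = 1.940·10^-9 m.
Converting to nm: λ = 1.940 nm ≈ 1.94 nm.

1.94 nm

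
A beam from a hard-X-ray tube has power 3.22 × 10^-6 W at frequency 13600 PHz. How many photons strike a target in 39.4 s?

Total energy: E_total = P·t = 3.22 × 10^-6 × 39.4 = 1.269 × 10^-4 J.
Per-photon energy: E = 9.011 × 10^-15 J.
N = E_total / E_photon = 1.41 × 10^10.

1.41 × 10^10 photons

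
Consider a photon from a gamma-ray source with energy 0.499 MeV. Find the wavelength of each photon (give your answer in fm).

Use h = 6.62607015e-34 J·s, c = 2.99792458e8 m/s, 1 eV = 1.602176634e-19 J.
First convert: E = 0.499 MeV = 7.9949e-14 J.
Apply λ = hc/E: λ = 2.485e-12 m.
Converting to fm: λ = 2485 fm ≈ 2480 fm.

2480 fm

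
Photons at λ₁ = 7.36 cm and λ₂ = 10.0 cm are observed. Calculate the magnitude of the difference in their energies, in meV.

Using E = hc/λ: E₁ = 2.699e-24 J, E₂ = 1.986e-24 J.
|ΔE| = |2.699e-24 − 1.986e-24| = 7.13e-25 J = 4.45e-3 meV.

4.45e-3 meV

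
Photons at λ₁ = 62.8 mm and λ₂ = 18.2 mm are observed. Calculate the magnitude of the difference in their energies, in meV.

Using E = hc/λ: E₁ = 3.163 × 10^-24 J, E₂ = 1.091 × 10^-23 J.
|ΔE| = |3.163 × 10^-24 − 1.091 × 10^-23| = 7.75 × 10^-24 J = 0.0484 meV.

0.0484 meV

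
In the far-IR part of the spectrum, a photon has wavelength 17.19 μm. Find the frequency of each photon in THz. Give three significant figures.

17.4 THz

In SI units: λ = 17.19 μm = 1.719e-5 m.
Since f = c/λ for a photon, f = 1.744e13 Hz.
Converting to THz: f = 17.44 THz ≈ 17.4 THz.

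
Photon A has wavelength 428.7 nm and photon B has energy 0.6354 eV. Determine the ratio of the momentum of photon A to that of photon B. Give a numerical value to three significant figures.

4.55

p_A = 1.546 × 10^-27 kg·m/s (from wavelength = 428.7 nm, via p = h/λ).
p_B = 3.396 × 10^-28 kg·m/s (from energy = 0.6354 eV, via p = E/c).
Ratio = 1.546 × 10^-27 / 3.396 × 10^-28 = 4.55.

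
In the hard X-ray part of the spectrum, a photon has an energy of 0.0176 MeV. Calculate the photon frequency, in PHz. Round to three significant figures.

4260 PHz

Convert to SI: E = 0.0176 MeV = 2.8198e-15 J.
The photon relation is f = E/h, giving f = 4.256e18 Hz.
Converting to PHz: f = 4256 PHz ≈ 4260 PHz.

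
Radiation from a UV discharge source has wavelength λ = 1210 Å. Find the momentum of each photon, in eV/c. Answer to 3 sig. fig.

Convert to SI: λ = 1210 Å = 1.21 × 10^-7 m.
Since p = h/λ for a photon, p = 5.476 × 10^-27 kg·m/s.
Converting to eV/c: p = 10.25 eV/c ≈ 10.2 eV/c.

10.2 eV/c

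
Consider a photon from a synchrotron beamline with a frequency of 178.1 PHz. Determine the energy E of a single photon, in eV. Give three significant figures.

737 eV

In SI units: f = 178.1 PHz = 1.781 × 10^17 Hz.
For a photon E = hf, so E = 1.180 × 10^-16 J.
Converting to eV: E = 736.6 eV ≈ 737 eV.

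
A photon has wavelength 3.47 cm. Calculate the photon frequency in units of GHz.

In SI units: λ = 3.47 cm = 0.0347 m.
Apply f = c/λ: f = 8.640 × 10^9 Hz.
Converting to GHz: f = 8.640 GHz ≈ 8.64 GHz.

8.64 GHz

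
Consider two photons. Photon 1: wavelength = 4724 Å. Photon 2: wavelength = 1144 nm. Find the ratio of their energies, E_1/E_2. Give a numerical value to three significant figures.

E_1 = 4.205·10^-19 J (from wavelength = 4724 Å, via E = hc/λ).
E_2 = 1.736·10^-19 J (from wavelength = 1144 nm, via E = hc/λ).
Ratio = 4.205·10^-19 / 1.736·10^-19 = 2.42.

2.42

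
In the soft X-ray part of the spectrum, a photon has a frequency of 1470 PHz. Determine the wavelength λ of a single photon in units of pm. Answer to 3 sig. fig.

(c = 2.99792458e8 m/s.)
First convert: f = 1470 PHz = 1.47e18 Hz.
For a photon λ = c/f, so λ = 2.039e-10 m.
Converting to pm: λ = 203.9 pm ≈ 204 pm.

204 pm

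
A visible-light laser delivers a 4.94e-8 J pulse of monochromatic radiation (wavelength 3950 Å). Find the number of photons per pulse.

9.82e10 photons

Per-photon energy: E = 5.029e-19 J (from wavelength = 3950 Å).
N = E_total / E_photon = 4.94e-8 J / 5.029e-19 J = 9.82e10.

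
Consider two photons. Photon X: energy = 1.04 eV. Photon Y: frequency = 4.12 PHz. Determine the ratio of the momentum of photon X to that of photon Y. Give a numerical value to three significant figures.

p_X = 5.558e-28 kg·m/s (from energy = 1.04 eV, via p = E/c).
p_Y = 9.106e-27 kg·m/s (from frequency = 4.12 PHz, via p = hf/c).
Ratio = 5.558e-28 / 9.106e-27 = 0.0610.

0.0610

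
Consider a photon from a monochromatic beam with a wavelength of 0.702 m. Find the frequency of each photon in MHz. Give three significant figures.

427 MHz

(c = 2.99792458 × 10^8 m/s.)
Since f = c/λ for a photon, f = 4.271 × 10^8 Hz.
Converting to MHz: f = 427.1 MHz ≈ 427 MHz.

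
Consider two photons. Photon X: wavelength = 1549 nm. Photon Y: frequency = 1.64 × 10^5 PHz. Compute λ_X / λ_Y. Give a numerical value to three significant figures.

8.47 × 10^5

λ_X = 1.549 × 10^-6 m (from wavelength = 1549 nm, via λ given directly).
λ_Y = 1.828 × 10^-12 m (from frequency = 1.64 × 10^5 PHz, via λ = c/f).
Ratio = 1.549 × 10^-6 / 1.828 × 10^-12 = 8.47 × 10^5.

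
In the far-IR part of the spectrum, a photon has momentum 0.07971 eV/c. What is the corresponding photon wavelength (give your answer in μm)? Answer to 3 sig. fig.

Take h = 6.62607015e-34 J·s, c = 2.99792458e8 m/s, 1 eV = 1.602176634e-19 J.
First convert: p = 0.07971 eV/c = 4.2599e-29 kg·m/s.
The photon relation is λ = h/p, giving λ = 1.555e-5 m.
Converting to μm: λ = 15.55 μm ≈ 15.6 μm.

15.6 μm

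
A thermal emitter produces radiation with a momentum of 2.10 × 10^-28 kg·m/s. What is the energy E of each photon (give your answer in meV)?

Use c = 2.99792458 × 10^8 m/s, 1 eV = 1.602176634 × 10^-19 J.
For a photon E = pc, so E = 6.296 × 10^-20 J.
Converting to meV: E = 392.9 meV ≈ 393 meV.

393 meV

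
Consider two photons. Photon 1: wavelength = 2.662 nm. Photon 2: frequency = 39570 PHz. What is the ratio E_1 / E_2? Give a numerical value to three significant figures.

E_1 = 7.462e-17 J (from wavelength = 2.662 nm, via E = hc/λ).
E_2 = 2.622e-14 J (from frequency = 39570 PHz, via E = hf).
Ratio = 7.462e-17 / 2.622e-14 = 2.85e-3.

2.85e-3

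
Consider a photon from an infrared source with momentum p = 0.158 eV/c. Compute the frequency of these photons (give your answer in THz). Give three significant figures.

First convert: p = 0.158 eV/c = 8.4440 × 10^-29 kg·m/s.
For a photon f = pc/h, so f = 3.820 × 10^13 Hz.
Converting to THz: f = 38.20 THz ≈ 38.2 THz.

38.2 THz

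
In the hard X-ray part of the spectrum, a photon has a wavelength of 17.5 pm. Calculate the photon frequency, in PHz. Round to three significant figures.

1.71e4 PHz

Convert to SI: λ = 17.5 pm = 1.75e-11 m.
For a photon f = c/λ, so f = 1.713e19 Hz.
Converting to PHz: f = 17130 PHz ≈ 1.71e4 PHz.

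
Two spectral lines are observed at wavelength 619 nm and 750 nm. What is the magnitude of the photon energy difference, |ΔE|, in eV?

Using E = hc/λ: E₁ = 3.209 × 10^-19 J, E₂ = 2.649 × 10^-19 J.
|ΔE| = |3.209 × 10^-19 − 2.649 × 10^-19| = 5.61 × 10^-20 J = 0.350 eV.

0.350 eV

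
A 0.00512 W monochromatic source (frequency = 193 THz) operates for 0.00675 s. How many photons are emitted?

Total energy: E_total = P·t = 0.00512 × 0.00675 = 3.456·10^-5 J.
Per-photon energy: E = 1.279·10^-19 J.
N = E_total / E_photon = 2.70·10^14.

2.70·10^14 photons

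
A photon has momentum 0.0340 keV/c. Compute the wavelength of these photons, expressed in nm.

In SI units: p = 0.0340 keV/c = 1.8171 × 10^-26 kg·m/s.
Since λ = h/p for a photon, λ = 3.647 × 10^-8 m.
Converting to nm: λ = 36.47 nm ≈ 36.5 nm.

36.5 nm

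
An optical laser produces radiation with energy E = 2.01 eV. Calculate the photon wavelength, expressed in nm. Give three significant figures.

(h = 6.62607015 × 10^-34 J·s, c = 2.99792458 × 10^8 m/s, 1 eV = 1.602176634 × 10^-19 J.)
Convert to SI: E = 2.01 eV = 3.2204 × 10^-19 J.
The photon relation is λ = hc/E, giving λ = 6.168 × 10^-7 m.
Converting to nm: λ = 616.8 nm ≈ 617 nm.

617 nm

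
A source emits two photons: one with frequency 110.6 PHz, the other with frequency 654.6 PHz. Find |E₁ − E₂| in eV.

2250 eV

Using E = hf: E₁ = 7.3284e-17 J, E₂ = 4.3374e-16 J.
|ΔE| = |7.3284e-17 − 4.3374e-16| = 3.60e-16 J = 2250 eV.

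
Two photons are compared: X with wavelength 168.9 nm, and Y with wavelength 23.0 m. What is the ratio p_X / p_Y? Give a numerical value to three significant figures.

1.36e8

p_X = 3.923e-27 kg·m/s (from wavelength = 168.9 nm, via p = h/λ).
p_Y = 2.881e-35 kg·m/s (from wavelength = 23.0 m, via p = h/λ).
Ratio = 3.923e-27 / 2.881e-35 = 1.36e8.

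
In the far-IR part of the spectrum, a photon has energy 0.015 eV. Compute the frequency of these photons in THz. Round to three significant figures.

(h = 6.62607015 × 10^-34 J·s, 1 eV = 1.602176634 × 10^-19 J.)
Convert to SI: E = 0.015 eV = 2.4033 × 10^-21 J.
The photon relation is f = E/h, giving f = 3.627 × 10^12 Hz.
Converting to THz: f = 3.627 THz ≈ 3.63 THz.

3.63 THz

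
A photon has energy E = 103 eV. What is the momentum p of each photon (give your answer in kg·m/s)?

5.50e-26 kg·m/s

Use c = 2.99792458e8 m/s, 1 eV = 1.602176634e-19 J.
In SI units: E = 103 eV = 1.6502e-17 J.
Since p = E/c for a photon, p = 5.505e-26 kg·m/s.
So p ≈ 5.50e-26 kg·m/s.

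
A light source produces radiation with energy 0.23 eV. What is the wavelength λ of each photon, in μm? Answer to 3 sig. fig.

Use h = 6.62607015 × 10^-34 J·s, c = 2.99792458 × 10^8 m/s, 1 eV = 1.602176634 × 10^-19 J.
First convert: E = 0.23 eV = 3.6850 × 10^-20 J.
Since λ = hc/E for a photon, λ = 5.391 × 10^-6 m.
Converting to μm: λ = 5.391 μm ≈ 5.39 μm.

5.39 μm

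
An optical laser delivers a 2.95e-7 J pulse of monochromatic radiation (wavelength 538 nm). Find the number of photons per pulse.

7.99e11 photons

Per-photon energy: E = 3.692e-19 J (from wavelength = 538 nm).
N = E_total / E_photon = 2.95e-7 J / 3.692e-19 J = 7.99e11.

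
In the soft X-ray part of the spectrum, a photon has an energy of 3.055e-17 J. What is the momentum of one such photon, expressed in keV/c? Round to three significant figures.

0.191 keV/c

(c = 2.99792458e8 m/s, 1 eV = 1.602176634e-19 J.)
Apply p = E/c: p = 1.019e-25 kg·m/s.
Converting to keV/c: p = 0.1907 keV/c ≈ 0.191 keV/c.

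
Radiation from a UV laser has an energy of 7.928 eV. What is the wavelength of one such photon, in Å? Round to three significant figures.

Take h = 6.62607015 × 10^-34 J·s, c = 2.99792458 × 10^8 m/s, 1 eV = 1.602176634 × 10^-19 J.
Convert to SI: E = 7.928 eV = 1.2702 × 10^-18 J.
The photon relation is λ = hc/E, giving λ = 1.564 × 10^-7 m.
Converting to Å: λ = 1564 Å ≈ 1560 Å.

1560 Å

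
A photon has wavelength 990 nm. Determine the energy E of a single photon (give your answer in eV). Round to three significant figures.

1.25 eV

Take h = 6.62607015e-34 J·s, c = 2.99792458e8 m/s, 1 eV = 1.602176634e-19 J.
Convert to SI: λ = 990 nm = 9.9e-7 m.
For a photon E = hc/λ, so E = 2.007e-19 J.
Converting to eV: E = 1.252 eV ≈ 1.25 eV.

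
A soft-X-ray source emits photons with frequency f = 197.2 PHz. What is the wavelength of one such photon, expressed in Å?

Take c = 2.99792458·10^8 m/s.
First convert: f = 197.2 PHz = 1.972·10^17 Hz.
For a photon λ = c/f, so λ = 1.520·10^-9 m.
Converting to Å: λ = 15.20 Å ≈ 15.2 Å.

15.2 Å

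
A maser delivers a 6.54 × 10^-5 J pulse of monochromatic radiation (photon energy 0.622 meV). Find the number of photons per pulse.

Per-photon energy: E = 9.966 × 10^-23 J (from energy = 0.622 meV).
N = E_total / E_photon = 6.54 × 10^-5 J / 9.966 × 10^-23 J = 6.56 × 10^17.

6.56 × 10^17 photons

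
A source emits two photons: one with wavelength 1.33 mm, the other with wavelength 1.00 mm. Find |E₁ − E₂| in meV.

0.308 meV

Using E = hc/λ: E₁ = 1.494e-22 J, E₂ = 1.986e-22 J.
|ΔE| = |1.494e-22 − 1.986e-22| = 4.93e-23 J = 0.308 meV.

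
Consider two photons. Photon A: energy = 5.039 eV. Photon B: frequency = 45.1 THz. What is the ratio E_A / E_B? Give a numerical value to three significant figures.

E_A = 8.073e-19 J (from energy = 5.039 eV, via E given directly).
E_B = 2.988e-20 J (from frequency = 45.1 THz, via E = hf).
Ratio = 8.073e-19 / 2.988e-20 = 27.0.

27.0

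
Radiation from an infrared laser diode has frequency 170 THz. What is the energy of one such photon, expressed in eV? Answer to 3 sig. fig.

First convert: f = 170 THz = 1.7e14 Hz.
Apply E = hf: E = 1.126e-19 J.
Converting to eV: E = 0.7031 eV ≈ 0.703 eV.

0.703 eV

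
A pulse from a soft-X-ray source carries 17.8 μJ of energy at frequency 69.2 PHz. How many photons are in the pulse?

Per-photon energy: E = 4.585 × 10^-17 J (from frequency = 69.2 PHz).
N = E_total / E_photon = 1.78 × 10^-5 J / 4.585 × 10^-17 J = 3.88 × 10^11.

3.88 × 10^11 photons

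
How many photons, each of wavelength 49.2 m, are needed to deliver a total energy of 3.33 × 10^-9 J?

Per-photon energy: E = 4.037 × 10^-27 J (from wavelength = 49.2 m).
N = E_total / E_photon = 3.33 × 10^-9 J / 4.037 × 10^-27 J = 8.25 × 10^17.

8.25 × 10^17 photons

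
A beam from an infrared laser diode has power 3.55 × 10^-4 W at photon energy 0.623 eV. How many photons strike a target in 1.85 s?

Total energy: E_total = P·t = 3.55 × 10^-4 × 1.85 = 6.567 × 10^-4 J.
Per-photon energy: E = 9.982 × 10^-20 J.
N = E_total / E_photon = 6.58 × 10^15.

6.58 × 10^15 photons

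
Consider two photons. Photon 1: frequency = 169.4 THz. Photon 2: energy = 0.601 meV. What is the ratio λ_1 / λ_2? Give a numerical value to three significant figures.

8.58e-4

λ_1 = 1.770e-6 m (from frequency = 169.4 THz, via λ = c/f).
λ_2 = 0.002063 m (from energy = 0.601 meV, via λ = hc/E).
Ratio = 1.770e-6 / 0.002063 = 8.58e-4.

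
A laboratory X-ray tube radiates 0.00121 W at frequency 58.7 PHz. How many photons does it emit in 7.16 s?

2.23e14 photons

Total energy: E_total = P·t = 0.00121 × 7.16 = 0.008664 J.
Per-photon energy: E = 3.890e-17 J.
N = E_total / E_photon = 2.23e14.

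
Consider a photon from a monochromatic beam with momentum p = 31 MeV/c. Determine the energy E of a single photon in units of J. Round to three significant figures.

Take c = 2.99792458 × 10^8 m/s, 1 eV = 1.602176634 × 10^-19 J.
Convert to SI: p = 31 MeV/c = 1.6567 × 10^-20 kg·m/s.
Since E = pc for a photon, E = 4.967 × 10^-12 J.
So E ≈ 4.97 × 10^-12 J.

4.97 × 10^-12 J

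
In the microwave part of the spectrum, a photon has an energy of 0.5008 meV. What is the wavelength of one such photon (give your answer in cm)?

First convert: E = 0.5008 meV = 8.0237 × 10^-23 J.
Apply λ = hc/E: λ = 0.002476 m.
Converting to cm: λ = 0.2476 cm ≈ 0.248 cm.

0.248 cm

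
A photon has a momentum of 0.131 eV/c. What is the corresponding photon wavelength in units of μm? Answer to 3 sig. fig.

First convert: p = 0.131 eV/c = 7.0010e-29 kg·m/s.
Since λ = h/p for a photon, λ = 9.464e-6 m.
Converting to μm: λ = 9.464 μm ≈ 9.46 μm.

9.46 μm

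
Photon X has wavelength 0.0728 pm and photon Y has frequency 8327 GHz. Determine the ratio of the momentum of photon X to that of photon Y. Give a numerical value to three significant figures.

4.95e8

p_X = 9.102e-21 kg·m/s (from wavelength = 0.0728 pm, via p = h/λ).
p_Y = 1.840e-29 kg·m/s (from frequency = 8327 GHz, via p = hf/c).
Ratio = 9.102e-21 / 1.840e-29 = 4.95e8.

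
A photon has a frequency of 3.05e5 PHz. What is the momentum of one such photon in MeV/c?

Use h = 6.62607015e-34 J·s, c = 2.99792458e8 m/s, 1 eV = 1.602176634e-19 J.
Convert to SI: f = 3.05e5 PHz = 3.05e20 Hz.
Apply p = hf/c: p = 6.741e-22 kg·m/s.
Converting to MeV/c: p = 1.261 MeV/c ≈ 1.26 MeV/c.

1.26 MeV/c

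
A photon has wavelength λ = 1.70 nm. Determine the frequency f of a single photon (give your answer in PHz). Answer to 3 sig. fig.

(c = 2.99792458 × 10^8 m/s.)
First convert: λ = 1.70 nm = 1.70 × 10^-9 m.
Since f = c/λ for a photon, f = 1.763 × 10^17 Hz.
Converting to PHz: f = 176.3 PHz ≈ 176 PHz.

176 PHz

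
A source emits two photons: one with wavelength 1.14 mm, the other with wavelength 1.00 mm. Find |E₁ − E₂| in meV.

0.152 meV

Using E = hc/λ: E₁ = 1.742e-22 J, E₂ = 1.986e-22 J.
|ΔE| = |1.742e-22 − 1.986e-22| = 2.44e-23 J = 0.152 meV.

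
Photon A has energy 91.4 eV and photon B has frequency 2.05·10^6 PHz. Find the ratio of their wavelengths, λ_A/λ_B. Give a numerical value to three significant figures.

λ_A = 1.357·10^-8 m (from energy = 91.4 eV, via λ = hc/E).
λ_B = 1.462·10^-13 m (from frequency = 2.05·10^6 PHz, via λ = c/f).
Ratio = 1.357·10^-8 / 1.462·10^-13 = 9.28·10^4.

9.28·10^4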